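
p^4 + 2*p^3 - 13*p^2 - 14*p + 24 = (p - 3)*(p - 1)*(p + 2)*(p + 4)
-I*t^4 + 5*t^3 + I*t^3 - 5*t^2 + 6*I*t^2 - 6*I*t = t*(t + 2*I)*(t + 3*I)*(-I*t + I)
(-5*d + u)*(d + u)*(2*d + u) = -10*d^3 - 13*d^2*u - 2*d*u^2 + u^3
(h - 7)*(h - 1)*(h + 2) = h^3 - 6*h^2 - 9*h + 14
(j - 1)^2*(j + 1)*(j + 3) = j^4 + 2*j^3 - 4*j^2 - 2*j + 3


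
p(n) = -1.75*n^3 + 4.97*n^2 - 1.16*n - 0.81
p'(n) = -5.25*n^2 + 9.94*n - 1.16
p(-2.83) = 81.94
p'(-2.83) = -71.34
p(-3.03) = 97.02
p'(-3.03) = -79.48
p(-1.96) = 33.73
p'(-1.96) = -40.81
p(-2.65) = 69.73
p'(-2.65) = -64.37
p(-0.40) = 0.56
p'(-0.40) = -5.98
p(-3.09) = 101.86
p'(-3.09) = -82.00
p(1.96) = 2.83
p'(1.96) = -1.85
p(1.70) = 2.98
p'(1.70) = 0.57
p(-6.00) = 563.07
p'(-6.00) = -249.80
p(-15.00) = 7041.09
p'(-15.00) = -1331.51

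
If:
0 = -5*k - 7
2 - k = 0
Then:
No Solution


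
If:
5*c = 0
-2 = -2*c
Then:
No Solution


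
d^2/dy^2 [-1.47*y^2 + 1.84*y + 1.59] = -2.94000000000000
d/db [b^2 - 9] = 2*b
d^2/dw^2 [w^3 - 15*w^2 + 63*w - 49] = 6*w - 30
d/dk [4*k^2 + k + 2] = 8*k + 1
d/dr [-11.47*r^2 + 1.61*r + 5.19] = 1.61 - 22.94*r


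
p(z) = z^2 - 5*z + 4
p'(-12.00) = -29.00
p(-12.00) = 208.00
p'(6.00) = 7.00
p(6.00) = 10.00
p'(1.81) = -1.38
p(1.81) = -1.77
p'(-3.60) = -12.20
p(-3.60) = 34.96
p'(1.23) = -2.54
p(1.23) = -0.64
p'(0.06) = -4.88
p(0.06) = 3.70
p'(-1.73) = -8.46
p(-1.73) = 15.64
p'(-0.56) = -6.12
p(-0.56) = 7.11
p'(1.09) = -2.82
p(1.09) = -0.26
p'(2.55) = 0.10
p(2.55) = -2.25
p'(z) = 2*z - 5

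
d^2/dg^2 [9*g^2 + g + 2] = 18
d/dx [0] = 0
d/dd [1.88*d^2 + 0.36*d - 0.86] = 3.76*d + 0.36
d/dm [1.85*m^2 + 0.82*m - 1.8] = 3.7*m + 0.82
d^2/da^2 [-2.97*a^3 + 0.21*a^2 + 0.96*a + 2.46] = 0.42 - 17.82*a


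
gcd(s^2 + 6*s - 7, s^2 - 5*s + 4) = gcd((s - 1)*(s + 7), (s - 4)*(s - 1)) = s - 1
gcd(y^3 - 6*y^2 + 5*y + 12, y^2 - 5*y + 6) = y - 3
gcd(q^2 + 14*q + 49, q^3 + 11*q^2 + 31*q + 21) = q + 7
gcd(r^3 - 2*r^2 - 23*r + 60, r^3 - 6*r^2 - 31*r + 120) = r^2 + 2*r - 15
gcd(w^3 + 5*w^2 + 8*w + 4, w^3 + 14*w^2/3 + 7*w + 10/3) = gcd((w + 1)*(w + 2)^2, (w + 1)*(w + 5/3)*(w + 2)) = w^2 + 3*w + 2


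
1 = 1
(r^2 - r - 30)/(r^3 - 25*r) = (r - 6)/(r*(r - 5))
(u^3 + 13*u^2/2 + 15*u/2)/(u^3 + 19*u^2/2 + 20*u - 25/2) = u*(2*u + 3)/(2*u^2 + 9*u - 5)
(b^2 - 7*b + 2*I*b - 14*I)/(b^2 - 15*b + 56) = (b + 2*I)/(b - 8)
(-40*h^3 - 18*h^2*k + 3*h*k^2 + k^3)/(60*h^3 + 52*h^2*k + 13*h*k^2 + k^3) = (-4*h + k)/(6*h + k)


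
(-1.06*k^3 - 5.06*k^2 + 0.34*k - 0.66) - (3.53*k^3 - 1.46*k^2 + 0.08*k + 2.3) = -4.59*k^3 - 3.6*k^2 + 0.26*k - 2.96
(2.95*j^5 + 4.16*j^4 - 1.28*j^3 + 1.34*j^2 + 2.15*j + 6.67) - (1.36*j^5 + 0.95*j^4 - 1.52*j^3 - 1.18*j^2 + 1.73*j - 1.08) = 1.59*j^5 + 3.21*j^4 + 0.24*j^3 + 2.52*j^2 + 0.42*j + 7.75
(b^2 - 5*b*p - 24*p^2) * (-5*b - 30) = -5*b^3 + 25*b^2*p - 30*b^2 + 120*b*p^2 + 150*b*p + 720*p^2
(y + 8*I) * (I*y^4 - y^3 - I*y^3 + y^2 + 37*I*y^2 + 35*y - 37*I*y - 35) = I*y^5 - 9*y^4 - I*y^4 + 9*y^3 + 29*I*y^3 - 261*y^2 - 29*I*y^2 + 261*y + 280*I*y - 280*I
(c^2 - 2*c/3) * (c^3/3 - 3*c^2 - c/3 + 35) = c^5/3 - 29*c^4/9 + 5*c^3/3 + 317*c^2/9 - 70*c/3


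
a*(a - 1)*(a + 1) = a^3 - a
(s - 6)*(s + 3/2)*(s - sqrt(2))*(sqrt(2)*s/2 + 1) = sqrt(2)*s^4/2 - 9*sqrt(2)*s^3/4 - 11*sqrt(2)*s^2/2 + 9*sqrt(2)*s/2 + 9*sqrt(2)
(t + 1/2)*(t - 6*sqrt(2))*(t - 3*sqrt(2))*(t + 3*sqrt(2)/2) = t^4 - 15*sqrt(2)*t^3/2 + t^3/2 - 15*sqrt(2)*t^2/4 + 9*t^2 + 9*t/2 + 54*sqrt(2)*t + 27*sqrt(2)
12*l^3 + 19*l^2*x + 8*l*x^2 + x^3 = (l + x)*(3*l + x)*(4*l + x)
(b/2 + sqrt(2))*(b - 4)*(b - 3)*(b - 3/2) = b^4/2 - 17*b^3/4 + sqrt(2)*b^3 - 17*sqrt(2)*b^2/2 + 45*b^2/4 - 9*b + 45*sqrt(2)*b/2 - 18*sqrt(2)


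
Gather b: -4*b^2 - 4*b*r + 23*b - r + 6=-4*b^2 + b*(23 - 4*r) - r + 6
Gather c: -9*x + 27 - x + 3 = 30 - 10*x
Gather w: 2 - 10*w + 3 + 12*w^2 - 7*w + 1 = 12*w^2 - 17*w + 6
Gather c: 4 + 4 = 8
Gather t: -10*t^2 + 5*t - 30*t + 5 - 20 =-10*t^2 - 25*t - 15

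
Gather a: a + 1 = a + 1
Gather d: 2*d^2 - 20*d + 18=2*d^2 - 20*d + 18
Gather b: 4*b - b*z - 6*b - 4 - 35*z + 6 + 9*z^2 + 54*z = b*(-z - 2) + 9*z^2 + 19*z + 2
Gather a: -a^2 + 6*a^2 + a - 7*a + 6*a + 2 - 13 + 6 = 5*a^2 - 5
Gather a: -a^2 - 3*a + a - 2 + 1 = -a^2 - 2*a - 1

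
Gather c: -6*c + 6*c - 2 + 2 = 0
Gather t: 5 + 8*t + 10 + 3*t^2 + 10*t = 3*t^2 + 18*t + 15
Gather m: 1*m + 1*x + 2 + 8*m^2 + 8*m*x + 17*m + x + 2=8*m^2 + m*(8*x + 18) + 2*x + 4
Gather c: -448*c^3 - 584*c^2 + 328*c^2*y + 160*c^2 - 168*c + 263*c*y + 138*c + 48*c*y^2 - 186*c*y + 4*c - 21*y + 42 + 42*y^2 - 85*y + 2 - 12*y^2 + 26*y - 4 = -448*c^3 + c^2*(328*y - 424) + c*(48*y^2 + 77*y - 26) + 30*y^2 - 80*y + 40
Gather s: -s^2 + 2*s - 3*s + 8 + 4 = -s^2 - s + 12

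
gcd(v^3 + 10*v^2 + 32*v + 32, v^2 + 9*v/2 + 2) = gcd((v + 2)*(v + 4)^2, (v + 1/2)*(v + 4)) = v + 4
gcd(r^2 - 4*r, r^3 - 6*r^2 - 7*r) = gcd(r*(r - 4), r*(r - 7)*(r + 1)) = r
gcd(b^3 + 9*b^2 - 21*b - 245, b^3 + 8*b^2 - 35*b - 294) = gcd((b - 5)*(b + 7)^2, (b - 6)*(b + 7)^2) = b^2 + 14*b + 49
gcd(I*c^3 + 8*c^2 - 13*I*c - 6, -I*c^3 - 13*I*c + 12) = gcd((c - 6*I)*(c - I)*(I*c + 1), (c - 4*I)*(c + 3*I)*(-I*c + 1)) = 1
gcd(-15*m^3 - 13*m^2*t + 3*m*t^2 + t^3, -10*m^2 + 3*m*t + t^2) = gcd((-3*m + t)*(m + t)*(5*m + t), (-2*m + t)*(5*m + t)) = 5*m + t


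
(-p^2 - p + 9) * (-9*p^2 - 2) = 9*p^4 + 9*p^3 - 79*p^2 + 2*p - 18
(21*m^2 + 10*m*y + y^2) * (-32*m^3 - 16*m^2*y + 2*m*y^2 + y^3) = -672*m^5 - 656*m^4*y - 150*m^3*y^2 + 25*m^2*y^3 + 12*m*y^4 + y^5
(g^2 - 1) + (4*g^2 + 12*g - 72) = 5*g^2 + 12*g - 73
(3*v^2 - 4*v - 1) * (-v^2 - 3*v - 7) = -3*v^4 - 5*v^3 - 8*v^2 + 31*v + 7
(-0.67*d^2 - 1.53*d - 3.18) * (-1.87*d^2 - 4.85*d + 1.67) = 1.2529*d^4 + 6.1106*d^3 + 12.2482*d^2 + 12.8679*d - 5.3106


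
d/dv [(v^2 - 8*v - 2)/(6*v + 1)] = 2*(3*v^2 + v + 2)/(36*v^2 + 12*v + 1)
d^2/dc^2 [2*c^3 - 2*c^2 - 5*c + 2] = 12*c - 4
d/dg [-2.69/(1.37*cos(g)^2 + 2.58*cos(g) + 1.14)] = -(7.3706*cos(g) + 6.9402)*sin(g)/(1.37*cos(g)^2 + 2.58*cos(g) + 1.14)^2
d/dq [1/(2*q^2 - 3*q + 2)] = (3 - 4*q)/(2*q^2 - 3*q + 2)^2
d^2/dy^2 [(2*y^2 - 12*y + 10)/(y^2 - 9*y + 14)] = 12*(y^3 - 9*y^2 + 39*y - 75)/(y^6 - 27*y^5 + 285*y^4 - 1485*y^3 + 3990*y^2 - 5292*y + 2744)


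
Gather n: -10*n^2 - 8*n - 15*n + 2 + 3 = -10*n^2 - 23*n + 5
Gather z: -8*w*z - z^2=-8*w*z - z^2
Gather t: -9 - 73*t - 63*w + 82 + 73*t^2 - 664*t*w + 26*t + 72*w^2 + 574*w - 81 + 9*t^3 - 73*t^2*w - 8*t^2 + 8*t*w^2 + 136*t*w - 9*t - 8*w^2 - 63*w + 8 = 9*t^3 + t^2*(65 - 73*w) + t*(8*w^2 - 528*w - 56) + 64*w^2 + 448*w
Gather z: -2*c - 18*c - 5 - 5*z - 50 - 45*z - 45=-20*c - 50*z - 100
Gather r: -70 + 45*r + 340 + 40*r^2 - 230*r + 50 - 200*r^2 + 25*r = -160*r^2 - 160*r + 320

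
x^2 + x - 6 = (x - 2)*(x + 3)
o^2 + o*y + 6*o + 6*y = (o + 6)*(o + y)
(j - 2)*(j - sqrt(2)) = j^2 - 2*j - sqrt(2)*j + 2*sqrt(2)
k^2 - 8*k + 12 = (k - 6)*(k - 2)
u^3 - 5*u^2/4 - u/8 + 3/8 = (u - 1)*(u - 3/4)*(u + 1/2)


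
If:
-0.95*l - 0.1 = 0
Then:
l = -0.11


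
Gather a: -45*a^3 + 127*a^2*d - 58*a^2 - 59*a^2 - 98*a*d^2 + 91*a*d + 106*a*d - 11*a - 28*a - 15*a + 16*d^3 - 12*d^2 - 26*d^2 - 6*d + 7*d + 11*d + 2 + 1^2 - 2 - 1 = -45*a^3 + a^2*(127*d - 117) + a*(-98*d^2 + 197*d - 54) + 16*d^3 - 38*d^2 + 12*d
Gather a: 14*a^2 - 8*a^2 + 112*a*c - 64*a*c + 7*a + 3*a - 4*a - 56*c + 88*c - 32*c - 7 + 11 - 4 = 6*a^2 + a*(48*c + 6)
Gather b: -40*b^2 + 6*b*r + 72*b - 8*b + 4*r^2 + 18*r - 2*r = -40*b^2 + b*(6*r + 64) + 4*r^2 + 16*r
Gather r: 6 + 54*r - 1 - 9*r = 45*r + 5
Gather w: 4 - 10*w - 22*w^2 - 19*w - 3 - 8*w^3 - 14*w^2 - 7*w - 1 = -8*w^3 - 36*w^2 - 36*w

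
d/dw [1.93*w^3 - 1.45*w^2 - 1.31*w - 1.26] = 5.79*w^2 - 2.9*w - 1.31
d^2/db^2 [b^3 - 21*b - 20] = 6*b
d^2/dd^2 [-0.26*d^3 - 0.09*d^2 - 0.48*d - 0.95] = -1.56*d - 0.18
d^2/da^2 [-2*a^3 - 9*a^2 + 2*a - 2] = -12*a - 18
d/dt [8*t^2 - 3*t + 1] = 16*t - 3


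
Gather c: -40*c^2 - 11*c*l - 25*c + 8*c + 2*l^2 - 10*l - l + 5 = -40*c^2 + c*(-11*l - 17) + 2*l^2 - 11*l + 5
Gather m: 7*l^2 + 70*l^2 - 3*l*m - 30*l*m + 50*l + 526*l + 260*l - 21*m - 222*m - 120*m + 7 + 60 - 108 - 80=77*l^2 + 836*l + m*(-33*l - 363) - 121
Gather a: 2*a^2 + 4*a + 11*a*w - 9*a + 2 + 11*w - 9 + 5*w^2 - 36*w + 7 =2*a^2 + a*(11*w - 5) + 5*w^2 - 25*w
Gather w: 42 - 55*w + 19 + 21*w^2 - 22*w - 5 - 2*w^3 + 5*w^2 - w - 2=-2*w^3 + 26*w^2 - 78*w + 54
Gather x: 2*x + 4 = 2*x + 4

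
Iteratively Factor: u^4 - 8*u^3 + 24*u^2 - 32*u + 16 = (u - 2)*(u^3 - 6*u^2 + 12*u - 8) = (u - 2)^2*(u^2 - 4*u + 4) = (u - 2)^3*(u - 2)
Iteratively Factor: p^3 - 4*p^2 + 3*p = (p)*(p^2 - 4*p + 3) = p*(p - 1)*(p - 3)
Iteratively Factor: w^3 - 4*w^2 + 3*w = (w)*(w^2 - 4*w + 3) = w*(w - 3)*(w - 1)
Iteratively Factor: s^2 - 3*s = (s - 3)*(s)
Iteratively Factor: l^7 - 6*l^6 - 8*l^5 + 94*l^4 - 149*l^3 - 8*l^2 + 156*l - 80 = (l - 5)*(l^6 - l^5 - 13*l^4 + 29*l^3 - 4*l^2 - 28*l + 16) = (l - 5)*(l + 1)*(l^5 - 2*l^4 - 11*l^3 + 40*l^2 - 44*l + 16) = (l - 5)*(l - 1)*(l + 1)*(l^4 - l^3 - 12*l^2 + 28*l - 16) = (l - 5)*(l - 1)*(l + 1)*(l + 4)*(l^3 - 5*l^2 + 8*l - 4) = (l - 5)*(l - 1)^2*(l + 1)*(l + 4)*(l^2 - 4*l + 4) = (l - 5)*(l - 2)*(l - 1)^2*(l + 1)*(l + 4)*(l - 2)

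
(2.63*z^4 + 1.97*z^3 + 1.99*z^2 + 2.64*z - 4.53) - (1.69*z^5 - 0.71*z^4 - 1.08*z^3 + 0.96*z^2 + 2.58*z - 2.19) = -1.69*z^5 + 3.34*z^4 + 3.05*z^3 + 1.03*z^2 + 0.0600000000000001*z - 2.34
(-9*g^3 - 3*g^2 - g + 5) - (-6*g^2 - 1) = -9*g^3 + 3*g^2 - g + 6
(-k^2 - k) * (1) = -k^2 - k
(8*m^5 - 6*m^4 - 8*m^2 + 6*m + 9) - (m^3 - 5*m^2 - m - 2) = 8*m^5 - 6*m^4 - m^3 - 3*m^2 + 7*m + 11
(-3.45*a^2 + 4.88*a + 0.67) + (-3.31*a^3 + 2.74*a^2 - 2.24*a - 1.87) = -3.31*a^3 - 0.71*a^2 + 2.64*a - 1.2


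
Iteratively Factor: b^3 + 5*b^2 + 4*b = (b + 4)*(b^2 + b) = b*(b + 4)*(b + 1)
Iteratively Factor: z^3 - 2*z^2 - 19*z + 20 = (z - 1)*(z^2 - z - 20) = (z - 1)*(z + 4)*(z - 5)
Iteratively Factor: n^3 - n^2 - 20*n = (n + 4)*(n^2 - 5*n) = (n - 5)*(n + 4)*(n)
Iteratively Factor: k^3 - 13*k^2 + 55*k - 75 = (k - 5)*(k^2 - 8*k + 15) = (k - 5)*(k - 3)*(k - 5)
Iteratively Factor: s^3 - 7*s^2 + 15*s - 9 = (s - 1)*(s^2 - 6*s + 9) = (s - 3)*(s - 1)*(s - 3)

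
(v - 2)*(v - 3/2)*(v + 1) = v^3 - 5*v^2/2 - v/2 + 3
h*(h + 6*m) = h^2 + 6*h*m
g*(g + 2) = g^2 + 2*g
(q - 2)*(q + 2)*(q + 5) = q^3 + 5*q^2 - 4*q - 20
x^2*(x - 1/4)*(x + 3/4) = x^4 + x^3/2 - 3*x^2/16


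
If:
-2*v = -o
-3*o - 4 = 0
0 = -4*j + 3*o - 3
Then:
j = -7/4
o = -4/3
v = -2/3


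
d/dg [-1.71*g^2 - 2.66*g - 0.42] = -3.42*g - 2.66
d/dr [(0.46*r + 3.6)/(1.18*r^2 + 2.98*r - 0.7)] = (0.5428*r^2 + 1.3708*r - (0.46*r + 3.6)*(2.36*r + 2.98) - 0.322)/(1.18*r^2 + 2.98*r - 0.7)^2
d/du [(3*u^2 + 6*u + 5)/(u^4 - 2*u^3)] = 2*(-3*u^3 - 6*u^2 + 2*u + 15)/(u^4*(u^2 - 4*u + 4))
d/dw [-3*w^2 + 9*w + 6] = 9 - 6*w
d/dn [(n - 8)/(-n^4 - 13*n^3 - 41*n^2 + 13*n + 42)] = (-n^4 - 13*n^3 - 41*n^2 + 13*n + (n - 8)*(4*n^3 + 39*n^2 + 82*n - 13) + 42)/(n^4 + 13*n^3 + 41*n^2 - 13*n - 42)^2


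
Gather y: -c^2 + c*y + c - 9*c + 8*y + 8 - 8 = -c^2 - 8*c + y*(c + 8)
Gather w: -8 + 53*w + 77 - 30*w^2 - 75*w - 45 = -30*w^2 - 22*w + 24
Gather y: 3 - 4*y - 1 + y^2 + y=y^2 - 3*y + 2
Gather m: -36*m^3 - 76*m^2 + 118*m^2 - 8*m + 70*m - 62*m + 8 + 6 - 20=-36*m^3 + 42*m^2 - 6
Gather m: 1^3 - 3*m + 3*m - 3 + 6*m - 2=6*m - 4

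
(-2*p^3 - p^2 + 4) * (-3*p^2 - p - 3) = 6*p^5 + 5*p^4 + 7*p^3 - 9*p^2 - 4*p - 12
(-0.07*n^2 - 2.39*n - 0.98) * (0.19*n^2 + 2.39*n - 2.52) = -0.0133*n^4 - 0.6214*n^3 - 5.7219*n^2 + 3.6806*n + 2.4696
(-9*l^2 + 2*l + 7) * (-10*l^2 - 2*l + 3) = 90*l^4 - 2*l^3 - 101*l^2 - 8*l + 21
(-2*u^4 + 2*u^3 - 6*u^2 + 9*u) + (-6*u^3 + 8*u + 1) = -2*u^4 - 4*u^3 - 6*u^2 + 17*u + 1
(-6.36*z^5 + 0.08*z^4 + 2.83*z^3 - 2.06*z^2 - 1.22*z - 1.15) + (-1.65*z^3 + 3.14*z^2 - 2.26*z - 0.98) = -6.36*z^5 + 0.08*z^4 + 1.18*z^3 + 1.08*z^2 - 3.48*z - 2.13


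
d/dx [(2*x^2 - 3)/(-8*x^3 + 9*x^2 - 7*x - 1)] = (16*x^4 - 86*x^2 + 50*x - 21)/(64*x^6 - 144*x^5 + 193*x^4 - 110*x^3 + 31*x^2 + 14*x + 1)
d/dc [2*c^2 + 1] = 4*c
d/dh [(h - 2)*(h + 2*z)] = 2*h + 2*z - 2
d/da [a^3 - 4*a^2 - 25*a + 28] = 3*a^2 - 8*a - 25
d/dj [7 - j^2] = -2*j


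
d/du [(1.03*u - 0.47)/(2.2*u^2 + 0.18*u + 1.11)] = (-2.266*u^2 + 2.068*u + 1.2279)/(4.84*u^4 + 0.792*u^3 + 4.9164*u^2 + 0.3996*u + 1.2321)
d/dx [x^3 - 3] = 3*x^2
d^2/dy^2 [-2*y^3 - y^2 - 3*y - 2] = -12*y - 2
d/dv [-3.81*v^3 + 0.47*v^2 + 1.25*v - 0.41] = -11.43*v^2 + 0.94*v + 1.25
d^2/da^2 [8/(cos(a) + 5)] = 8*(sin(a)^2 + 5*cos(a) + 1)/(cos(a) + 5)^3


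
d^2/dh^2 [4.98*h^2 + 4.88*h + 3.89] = 9.96000000000000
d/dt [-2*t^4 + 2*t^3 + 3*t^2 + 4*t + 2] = -8*t^3 + 6*t^2 + 6*t + 4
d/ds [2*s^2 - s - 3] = 4*s - 1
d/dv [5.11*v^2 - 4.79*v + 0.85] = 10.22*v - 4.79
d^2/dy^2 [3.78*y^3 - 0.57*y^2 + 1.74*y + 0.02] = 22.68*y - 1.14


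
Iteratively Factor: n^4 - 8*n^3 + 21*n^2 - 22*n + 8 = (n - 1)*(n^3 - 7*n^2 + 14*n - 8) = (n - 2)*(n - 1)*(n^2 - 5*n + 4) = (n - 4)*(n - 2)*(n - 1)*(n - 1)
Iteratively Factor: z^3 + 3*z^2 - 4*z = (z - 1)*(z^2 + 4*z) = (z - 1)*(z + 4)*(z)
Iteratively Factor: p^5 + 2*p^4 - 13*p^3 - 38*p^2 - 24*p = (p + 1)*(p^4 + p^3 - 14*p^2 - 24*p) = (p + 1)*(p + 2)*(p^3 - p^2 - 12*p) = (p + 1)*(p + 2)*(p + 3)*(p^2 - 4*p) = p*(p + 1)*(p + 2)*(p + 3)*(p - 4)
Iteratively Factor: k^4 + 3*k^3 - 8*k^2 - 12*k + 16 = (k - 1)*(k^3 + 4*k^2 - 4*k - 16) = (k - 1)*(k + 4)*(k^2 - 4) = (k - 2)*(k - 1)*(k + 4)*(k + 2)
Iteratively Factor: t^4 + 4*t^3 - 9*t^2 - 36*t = (t + 4)*(t^3 - 9*t) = (t - 3)*(t + 4)*(t^2 + 3*t) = t*(t - 3)*(t + 4)*(t + 3)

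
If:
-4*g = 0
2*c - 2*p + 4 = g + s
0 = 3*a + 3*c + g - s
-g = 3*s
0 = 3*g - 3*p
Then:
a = 2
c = -2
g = 0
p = 0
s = 0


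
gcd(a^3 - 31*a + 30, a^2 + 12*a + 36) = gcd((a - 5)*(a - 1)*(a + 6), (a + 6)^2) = a + 6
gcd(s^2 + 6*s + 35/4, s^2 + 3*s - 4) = 1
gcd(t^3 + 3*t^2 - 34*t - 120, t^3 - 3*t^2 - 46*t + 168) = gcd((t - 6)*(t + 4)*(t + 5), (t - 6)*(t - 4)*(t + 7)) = t - 6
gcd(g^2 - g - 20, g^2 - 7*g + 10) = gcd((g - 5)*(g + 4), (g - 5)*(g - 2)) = g - 5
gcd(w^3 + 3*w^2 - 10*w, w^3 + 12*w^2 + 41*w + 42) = 1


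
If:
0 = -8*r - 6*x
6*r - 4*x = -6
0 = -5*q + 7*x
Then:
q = 84/85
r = -9/17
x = 12/17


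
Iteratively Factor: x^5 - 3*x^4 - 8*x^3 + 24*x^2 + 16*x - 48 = (x - 3)*(x^4 - 8*x^2 + 16) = (x - 3)*(x - 2)*(x^3 + 2*x^2 - 4*x - 8) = (x - 3)*(x - 2)^2*(x^2 + 4*x + 4) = (x - 3)*(x - 2)^2*(x + 2)*(x + 2)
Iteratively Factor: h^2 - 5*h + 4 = (h - 1)*(h - 4)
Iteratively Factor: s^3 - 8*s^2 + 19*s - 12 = (s - 4)*(s^2 - 4*s + 3) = (s - 4)*(s - 1)*(s - 3)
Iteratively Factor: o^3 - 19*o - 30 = (o + 3)*(o^2 - 3*o - 10) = (o - 5)*(o + 3)*(o + 2)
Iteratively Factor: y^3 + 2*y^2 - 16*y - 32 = (y + 2)*(y^2 - 16) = (y - 4)*(y + 2)*(y + 4)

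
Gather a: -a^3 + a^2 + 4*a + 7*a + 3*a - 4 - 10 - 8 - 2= -a^3 + a^2 + 14*a - 24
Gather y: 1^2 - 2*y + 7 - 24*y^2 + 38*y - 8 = -24*y^2 + 36*y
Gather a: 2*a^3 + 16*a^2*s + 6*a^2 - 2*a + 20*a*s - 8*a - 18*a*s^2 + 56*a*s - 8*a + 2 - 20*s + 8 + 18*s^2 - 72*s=2*a^3 + a^2*(16*s + 6) + a*(-18*s^2 + 76*s - 18) + 18*s^2 - 92*s + 10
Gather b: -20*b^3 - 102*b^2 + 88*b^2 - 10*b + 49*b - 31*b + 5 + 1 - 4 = -20*b^3 - 14*b^2 + 8*b + 2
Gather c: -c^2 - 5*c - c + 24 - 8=-c^2 - 6*c + 16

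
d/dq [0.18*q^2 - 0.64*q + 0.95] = 0.36*q - 0.64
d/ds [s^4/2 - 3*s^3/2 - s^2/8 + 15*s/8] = 2*s^3 - 9*s^2/2 - s/4 + 15/8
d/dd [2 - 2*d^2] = -4*d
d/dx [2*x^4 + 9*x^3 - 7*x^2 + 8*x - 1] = 8*x^3 + 27*x^2 - 14*x + 8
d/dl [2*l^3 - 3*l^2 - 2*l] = 6*l^2 - 6*l - 2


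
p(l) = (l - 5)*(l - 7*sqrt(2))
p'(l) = 2*l - 7*sqrt(2) - 5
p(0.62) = 40.64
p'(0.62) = -13.66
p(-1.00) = 65.40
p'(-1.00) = -16.90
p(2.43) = 19.20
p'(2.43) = -10.04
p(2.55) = 18.01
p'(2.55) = -9.80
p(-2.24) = 87.89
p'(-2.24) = -19.38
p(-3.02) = 103.61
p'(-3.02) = -20.94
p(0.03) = 49.05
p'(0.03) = -14.84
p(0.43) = 43.28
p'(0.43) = -14.04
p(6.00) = -3.90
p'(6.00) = -2.90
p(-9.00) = 264.59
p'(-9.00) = -32.90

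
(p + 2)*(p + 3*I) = p^2 + 2*p + 3*I*p + 6*I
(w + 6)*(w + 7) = w^2 + 13*w + 42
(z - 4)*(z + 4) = z^2 - 16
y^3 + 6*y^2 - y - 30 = (y - 2)*(y + 3)*(y + 5)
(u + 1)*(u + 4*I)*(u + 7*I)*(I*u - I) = I*u^4 - 11*u^3 - 29*I*u^2 + 11*u + 28*I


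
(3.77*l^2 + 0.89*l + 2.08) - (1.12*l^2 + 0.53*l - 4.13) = 2.65*l^2 + 0.36*l + 6.21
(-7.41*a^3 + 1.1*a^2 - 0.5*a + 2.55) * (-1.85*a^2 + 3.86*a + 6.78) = 13.7085*a^5 - 30.6376*a^4 - 45.0688*a^3 + 0.810500000000001*a^2 + 6.453*a + 17.289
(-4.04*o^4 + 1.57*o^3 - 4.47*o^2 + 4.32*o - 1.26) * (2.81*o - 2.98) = -11.3524*o^5 + 16.4509*o^4 - 17.2393*o^3 + 25.4598*o^2 - 16.4142*o + 3.7548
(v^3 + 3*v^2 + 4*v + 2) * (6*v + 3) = 6*v^4 + 21*v^3 + 33*v^2 + 24*v + 6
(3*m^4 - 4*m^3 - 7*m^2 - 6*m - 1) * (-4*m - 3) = -12*m^5 + 7*m^4 + 40*m^3 + 45*m^2 + 22*m + 3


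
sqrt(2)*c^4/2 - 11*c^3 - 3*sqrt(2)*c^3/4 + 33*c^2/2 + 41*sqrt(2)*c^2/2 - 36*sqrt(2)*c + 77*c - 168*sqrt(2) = (c - 7/2)*(c - 8*sqrt(2))*(c - 3*sqrt(2))*(sqrt(2)*c/2 + sqrt(2))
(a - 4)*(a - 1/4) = a^2 - 17*a/4 + 1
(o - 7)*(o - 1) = o^2 - 8*o + 7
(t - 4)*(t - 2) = t^2 - 6*t + 8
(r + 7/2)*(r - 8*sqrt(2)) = r^2 - 8*sqrt(2)*r + 7*r/2 - 28*sqrt(2)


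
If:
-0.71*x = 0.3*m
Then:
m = -2.36666666666667*x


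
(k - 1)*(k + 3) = k^2 + 2*k - 3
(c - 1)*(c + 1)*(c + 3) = c^3 + 3*c^2 - c - 3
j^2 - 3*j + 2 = (j - 2)*(j - 1)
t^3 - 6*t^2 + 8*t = t*(t - 4)*(t - 2)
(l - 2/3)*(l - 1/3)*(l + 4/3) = l^3 + l^2/3 - 10*l/9 + 8/27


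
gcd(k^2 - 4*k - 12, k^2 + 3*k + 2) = k + 2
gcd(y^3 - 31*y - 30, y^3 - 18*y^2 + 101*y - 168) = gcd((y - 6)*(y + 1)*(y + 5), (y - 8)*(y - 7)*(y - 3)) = 1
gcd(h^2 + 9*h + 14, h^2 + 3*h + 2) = h + 2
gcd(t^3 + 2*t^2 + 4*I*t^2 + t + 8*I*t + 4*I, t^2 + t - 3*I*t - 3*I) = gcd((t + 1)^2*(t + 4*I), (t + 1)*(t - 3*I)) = t + 1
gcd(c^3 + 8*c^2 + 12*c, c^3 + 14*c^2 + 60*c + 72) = c^2 + 8*c + 12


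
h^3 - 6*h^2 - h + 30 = (h - 5)*(h - 3)*(h + 2)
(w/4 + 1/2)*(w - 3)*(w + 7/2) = w^3/4 + 5*w^2/8 - 19*w/8 - 21/4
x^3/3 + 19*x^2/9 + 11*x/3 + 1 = (x/3 + 1)*(x + 1/3)*(x + 3)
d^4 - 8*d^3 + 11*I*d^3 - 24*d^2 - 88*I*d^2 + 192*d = d*(d - 8)*(d + 3*I)*(d + 8*I)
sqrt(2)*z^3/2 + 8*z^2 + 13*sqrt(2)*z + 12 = (z + sqrt(2))*(z + 6*sqrt(2))*(sqrt(2)*z/2 + 1)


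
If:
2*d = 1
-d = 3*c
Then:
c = -1/6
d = 1/2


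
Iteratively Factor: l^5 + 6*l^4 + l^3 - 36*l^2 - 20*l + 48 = (l - 2)*(l^4 + 8*l^3 + 17*l^2 - 2*l - 24) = (l - 2)*(l - 1)*(l^3 + 9*l^2 + 26*l + 24) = (l - 2)*(l - 1)*(l + 2)*(l^2 + 7*l + 12) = (l - 2)*(l - 1)*(l + 2)*(l + 4)*(l + 3)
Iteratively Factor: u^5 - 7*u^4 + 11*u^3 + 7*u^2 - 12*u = (u + 1)*(u^4 - 8*u^3 + 19*u^2 - 12*u) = u*(u + 1)*(u^3 - 8*u^2 + 19*u - 12) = u*(u - 3)*(u + 1)*(u^2 - 5*u + 4) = u*(u - 4)*(u - 3)*(u + 1)*(u - 1)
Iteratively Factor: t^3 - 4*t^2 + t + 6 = (t - 2)*(t^2 - 2*t - 3) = (t - 2)*(t + 1)*(t - 3)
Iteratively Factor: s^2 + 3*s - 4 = (s - 1)*(s + 4)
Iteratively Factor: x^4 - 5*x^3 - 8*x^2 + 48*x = (x - 4)*(x^3 - x^2 - 12*x) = (x - 4)*(x + 3)*(x^2 - 4*x) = (x - 4)^2*(x + 3)*(x)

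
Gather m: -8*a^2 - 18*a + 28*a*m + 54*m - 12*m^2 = -8*a^2 - 18*a - 12*m^2 + m*(28*a + 54)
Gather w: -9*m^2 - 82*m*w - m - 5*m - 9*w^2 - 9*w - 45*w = -9*m^2 - 6*m - 9*w^2 + w*(-82*m - 54)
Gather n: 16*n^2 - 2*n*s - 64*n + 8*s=16*n^2 + n*(-2*s - 64) + 8*s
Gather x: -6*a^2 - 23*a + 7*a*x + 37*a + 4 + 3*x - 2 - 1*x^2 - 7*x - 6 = -6*a^2 + 14*a - x^2 + x*(7*a - 4) - 4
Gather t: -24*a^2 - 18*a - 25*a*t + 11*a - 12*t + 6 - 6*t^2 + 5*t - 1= -24*a^2 - 7*a - 6*t^2 + t*(-25*a - 7) + 5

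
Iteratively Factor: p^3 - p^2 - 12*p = (p + 3)*(p^2 - 4*p) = (p - 4)*(p + 3)*(p)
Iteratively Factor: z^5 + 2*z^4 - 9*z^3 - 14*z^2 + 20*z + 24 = (z + 2)*(z^4 - 9*z^2 + 4*z + 12) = (z - 2)*(z + 2)*(z^3 + 2*z^2 - 5*z - 6) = (z - 2)*(z + 1)*(z + 2)*(z^2 + z - 6) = (z - 2)^2*(z + 1)*(z + 2)*(z + 3)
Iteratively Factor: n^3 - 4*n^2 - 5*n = (n + 1)*(n^2 - 5*n) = (n - 5)*(n + 1)*(n)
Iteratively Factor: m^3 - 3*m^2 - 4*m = (m)*(m^2 - 3*m - 4) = m*(m + 1)*(m - 4)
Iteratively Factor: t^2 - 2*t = (t)*(t - 2)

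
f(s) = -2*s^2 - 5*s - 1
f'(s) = -4*s - 5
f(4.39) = -61.49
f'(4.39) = -22.56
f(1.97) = -18.61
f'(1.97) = -12.88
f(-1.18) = 2.12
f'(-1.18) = -0.28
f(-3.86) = -11.50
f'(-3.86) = 10.44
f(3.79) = -48.68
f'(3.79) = -20.16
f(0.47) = -3.79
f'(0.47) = -6.88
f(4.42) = -62.17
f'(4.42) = -22.68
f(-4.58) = -20.05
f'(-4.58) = 13.32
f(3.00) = -34.00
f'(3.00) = -17.00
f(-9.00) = -118.00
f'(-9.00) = 31.00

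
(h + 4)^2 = h^2 + 8*h + 16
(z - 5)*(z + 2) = z^2 - 3*z - 10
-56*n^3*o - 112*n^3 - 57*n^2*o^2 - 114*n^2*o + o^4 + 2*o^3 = (-8*n + o)*(n + o)*(7*n + o)*(o + 2)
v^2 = v^2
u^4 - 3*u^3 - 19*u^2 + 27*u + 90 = (u - 5)*(u - 3)*(u + 2)*(u + 3)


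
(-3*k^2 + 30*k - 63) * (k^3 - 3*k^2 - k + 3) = -3*k^5 + 39*k^4 - 150*k^3 + 150*k^2 + 153*k - 189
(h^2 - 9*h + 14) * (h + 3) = h^3 - 6*h^2 - 13*h + 42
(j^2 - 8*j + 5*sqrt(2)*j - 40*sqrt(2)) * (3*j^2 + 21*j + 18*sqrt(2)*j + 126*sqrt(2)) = 3*j^4 - 3*j^3 + 33*sqrt(2)*j^3 - 33*sqrt(2)*j^2 + 12*j^2 - 1848*sqrt(2)*j - 180*j - 10080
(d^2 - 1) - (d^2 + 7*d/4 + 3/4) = -7*d/4 - 7/4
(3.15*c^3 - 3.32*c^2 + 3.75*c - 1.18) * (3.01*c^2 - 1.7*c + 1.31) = 9.4815*c^5 - 15.3482*c^4 + 21.058*c^3 - 14.276*c^2 + 6.9185*c - 1.5458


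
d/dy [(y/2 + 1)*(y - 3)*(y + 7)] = 3*y^2/2 + 6*y - 13/2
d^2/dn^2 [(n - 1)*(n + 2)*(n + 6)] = 6*n + 14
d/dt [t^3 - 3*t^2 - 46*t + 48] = 3*t^2 - 6*t - 46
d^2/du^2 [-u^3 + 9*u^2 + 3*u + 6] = 18 - 6*u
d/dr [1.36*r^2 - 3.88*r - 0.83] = 2.72*r - 3.88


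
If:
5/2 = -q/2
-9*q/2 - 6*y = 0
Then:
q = -5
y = 15/4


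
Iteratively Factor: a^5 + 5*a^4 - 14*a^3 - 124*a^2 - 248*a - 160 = (a + 2)*(a^4 + 3*a^3 - 20*a^2 - 84*a - 80) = (a - 5)*(a + 2)*(a^3 + 8*a^2 + 20*a + 16) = (a - 5)*(a + 2)^2*(a^2 + 6*a + 8) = (a - 5)*(a + 2)^2*(a + 4)*(a + 2)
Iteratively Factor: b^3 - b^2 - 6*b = (b)*(b^2 - b - 6) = b*(b + 2)*(b - 3)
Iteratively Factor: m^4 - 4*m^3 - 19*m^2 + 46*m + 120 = (m - 4)*(m^3 - 19*m - 30) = (m - 5)*(m - 4)*(m^2 + 5*m + 6) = (m - 5)*(m - 4)*(m + 3)*(m + 2)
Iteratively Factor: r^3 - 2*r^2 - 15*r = (r)*(r^2 - 2*r - 15) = r*(r - 5)*(r + 3)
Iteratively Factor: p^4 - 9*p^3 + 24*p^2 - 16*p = (p - 4)*(p^3 - 5*p^2 + 4*p) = p*(p - 4)*(p^2 - 5*p + 4) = p*(p - 4)*(p - 1)*(p - 4)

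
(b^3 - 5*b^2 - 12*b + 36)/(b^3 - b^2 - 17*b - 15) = (b^2 - 8*b + 12)/(b^2 - 4*b - 5)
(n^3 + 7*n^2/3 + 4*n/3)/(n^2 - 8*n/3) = (3*n^2 + 7*n + 4)/(3*n - 8)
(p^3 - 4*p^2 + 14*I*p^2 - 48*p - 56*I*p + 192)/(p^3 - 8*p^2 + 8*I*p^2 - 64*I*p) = (p^2 + 2*p*(-2 + 3*I) - 24*I)/(p*(p - 8))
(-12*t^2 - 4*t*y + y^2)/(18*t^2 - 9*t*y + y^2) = (2*t + y)/(-3*t + y)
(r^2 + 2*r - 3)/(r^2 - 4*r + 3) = (r + 3)/(r - 3)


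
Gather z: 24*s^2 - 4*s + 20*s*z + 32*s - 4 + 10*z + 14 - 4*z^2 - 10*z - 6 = 24*s^2 + 20*s*z + 28*s - 4*z^2 + 4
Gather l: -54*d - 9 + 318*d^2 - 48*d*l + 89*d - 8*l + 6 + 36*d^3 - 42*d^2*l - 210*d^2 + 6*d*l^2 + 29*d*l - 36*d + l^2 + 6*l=36*d^3 + 108*d^2 - d + l^2*(6*d + 1) + l*(-42*d^2 - 19*d - 2) - 3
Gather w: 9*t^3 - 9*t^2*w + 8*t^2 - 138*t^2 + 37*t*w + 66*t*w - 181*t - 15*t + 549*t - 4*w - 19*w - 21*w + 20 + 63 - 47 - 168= 9*t^3 - 130*t^2 + 353*t + w*(-9*t^2 + 103*t - 44) - 132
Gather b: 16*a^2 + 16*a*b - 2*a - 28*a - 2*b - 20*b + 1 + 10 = 16*a^2 - 30*a + b*(16*a - 22) + 11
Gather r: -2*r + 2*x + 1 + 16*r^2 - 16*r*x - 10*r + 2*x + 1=16*r^2 + r*(-16*x - 12) + 4*x + 2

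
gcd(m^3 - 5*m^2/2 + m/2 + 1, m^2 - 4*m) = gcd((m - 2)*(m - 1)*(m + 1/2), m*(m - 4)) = 1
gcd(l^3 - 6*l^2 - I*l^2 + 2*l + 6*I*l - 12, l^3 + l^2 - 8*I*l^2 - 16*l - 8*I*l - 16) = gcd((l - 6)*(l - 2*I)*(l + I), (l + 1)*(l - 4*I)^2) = 1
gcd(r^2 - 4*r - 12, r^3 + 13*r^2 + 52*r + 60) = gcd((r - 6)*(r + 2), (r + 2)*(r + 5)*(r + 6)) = r + 2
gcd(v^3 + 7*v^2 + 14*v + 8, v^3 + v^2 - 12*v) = v + 4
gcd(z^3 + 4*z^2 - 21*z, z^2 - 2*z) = z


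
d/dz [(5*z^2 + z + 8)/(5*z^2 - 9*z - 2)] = 10*(-5*z^2 - 10*z + 7)/(25*z^4 - 90*z^3 + 61*z^2 + 36*z + 4)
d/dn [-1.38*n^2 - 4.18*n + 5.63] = -2.76*n - 4.18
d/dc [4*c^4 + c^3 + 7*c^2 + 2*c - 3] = 16*c^3 + 3*c^2 + 14*c + 2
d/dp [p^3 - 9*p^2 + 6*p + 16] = 3*p^2 - 18*p + 6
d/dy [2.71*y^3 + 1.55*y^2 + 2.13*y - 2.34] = 8.13*y^2 + 3.1*y + 2.13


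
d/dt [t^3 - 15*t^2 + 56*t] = 3*t^2 - 30*t + 56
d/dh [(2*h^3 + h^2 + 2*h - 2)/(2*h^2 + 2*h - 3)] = 2*(2*h^4 + 4*h^3 - 10*h^2 + h - 1)/(4*h^4 + 8*h^3 - 8*h^2 - 12*h + 9)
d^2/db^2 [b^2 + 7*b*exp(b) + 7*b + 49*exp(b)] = 7*b*exp(b) + 63*exp(b) + 2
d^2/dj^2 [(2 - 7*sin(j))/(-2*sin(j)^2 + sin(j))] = 2*(-14*sin(j)^2 + 9*sin(j) + 22 - 23/sin(j) + 12/sin(j)^2 - 2/sin(j)^3)/(2*sin(j) - 1)^3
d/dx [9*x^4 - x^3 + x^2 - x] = 36*x^3 - 3*x^2 + 2*x - 1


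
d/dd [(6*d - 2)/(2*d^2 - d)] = 2*(-6*d^2 + 4*d - 1)/(d^2*(4*d^2 - 4*d + 1))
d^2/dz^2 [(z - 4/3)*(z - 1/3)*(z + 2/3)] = 6*z - 2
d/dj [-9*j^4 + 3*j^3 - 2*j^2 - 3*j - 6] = -36*j^3 + 9*j^2 - 4*j - 3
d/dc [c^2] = 2*c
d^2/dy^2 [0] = 0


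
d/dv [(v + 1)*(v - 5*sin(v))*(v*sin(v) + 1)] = (v + 1)*(v - 5*sin(v))*(v*cos(v) + sin(v)) - (v + 1)*(v*sin(v) + 1)*(5*cos(v) - 1) + (v - 5*sin(v))*(v*sin(v) + 1)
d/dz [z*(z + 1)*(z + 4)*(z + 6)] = 4*z^3 + 33*z^2 + 68*z + 24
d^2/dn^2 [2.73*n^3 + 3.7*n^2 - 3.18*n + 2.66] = 16.38*n + 7.4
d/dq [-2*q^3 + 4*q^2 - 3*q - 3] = -6*q^2 + 8*q - 3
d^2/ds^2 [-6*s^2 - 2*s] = -12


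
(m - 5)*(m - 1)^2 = m^3 - 7*m^2 + 11*m - 5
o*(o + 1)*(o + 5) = o^3 + 6*o^2 + 5*o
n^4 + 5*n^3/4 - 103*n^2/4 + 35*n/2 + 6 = (n - 4)*(n - 1)*(n + 1/4)*(n + 6)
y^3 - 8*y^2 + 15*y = y*(y - 5)*(y - 3)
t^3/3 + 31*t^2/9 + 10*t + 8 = (t/3 + 1)*(t + 4/3)*(t + 6)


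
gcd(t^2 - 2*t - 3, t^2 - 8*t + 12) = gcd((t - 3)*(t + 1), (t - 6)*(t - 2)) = 1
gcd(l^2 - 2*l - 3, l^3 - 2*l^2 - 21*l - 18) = l + 1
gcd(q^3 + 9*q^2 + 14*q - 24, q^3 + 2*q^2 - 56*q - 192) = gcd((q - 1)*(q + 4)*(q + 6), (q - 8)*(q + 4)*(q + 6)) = q^2 + 10*q + 24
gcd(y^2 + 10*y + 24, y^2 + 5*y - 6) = y + 6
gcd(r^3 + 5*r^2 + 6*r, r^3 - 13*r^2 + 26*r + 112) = r + 2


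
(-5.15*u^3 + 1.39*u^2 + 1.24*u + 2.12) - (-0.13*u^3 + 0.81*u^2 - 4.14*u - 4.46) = -5.02*u^3 + 0.58*u^2 + 5.38*u + 6.58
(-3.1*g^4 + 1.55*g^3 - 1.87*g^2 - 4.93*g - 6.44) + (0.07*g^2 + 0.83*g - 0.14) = -3.1*g^4 + 1.55*g^3 - 1.8*g^2 - 4.1*g - 6.58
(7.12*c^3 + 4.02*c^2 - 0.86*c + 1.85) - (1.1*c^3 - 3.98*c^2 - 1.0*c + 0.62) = 6.02*c^3 + 8.0*c^2 + 0.14*c + 1.23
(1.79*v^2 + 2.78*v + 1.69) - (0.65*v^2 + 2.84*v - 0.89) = 1.14*v^2 - 0.0600000000000001*v + 2.58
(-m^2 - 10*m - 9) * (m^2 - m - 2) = -m^4 - 9*m^3 + 3*m^2 + 29*m + 18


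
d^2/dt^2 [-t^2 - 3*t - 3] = -2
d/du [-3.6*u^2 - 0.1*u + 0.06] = -7.2*u - 0.1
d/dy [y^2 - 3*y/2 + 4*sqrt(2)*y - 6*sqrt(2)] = 2*y - 3/2 + 4*sqrt(2)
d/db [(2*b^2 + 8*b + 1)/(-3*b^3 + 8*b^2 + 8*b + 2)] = (6*b^4 + 48*b^3 - 39*b^2 - 8*b + 8)/(9*b^6 - 48*b^5 + 16*b^4 + 116*b^3 + 96*b^2 + 32*b + 4)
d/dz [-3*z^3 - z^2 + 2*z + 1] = -9*z^2 - 2*z + 2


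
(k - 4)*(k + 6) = k^2 + 2*k - 24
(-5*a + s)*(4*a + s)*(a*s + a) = -20*a^3*s - 20*a^3 - a^2*s^2 - a^2*s + a*s^3 + a*s^2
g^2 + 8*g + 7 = (g + 1)*(g + 7)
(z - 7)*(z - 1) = z^2 - 8*z + 7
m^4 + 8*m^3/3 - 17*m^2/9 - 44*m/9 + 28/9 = (m - 1)*(m - 2/3)*(m + 2)*(m + 7/3)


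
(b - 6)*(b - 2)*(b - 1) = b^3 - 9*b^2 + 20*b - 12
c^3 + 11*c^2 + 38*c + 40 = (c + 2)*(c + 4)*(c + 5)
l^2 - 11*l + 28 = (l - 7)*(l - 4)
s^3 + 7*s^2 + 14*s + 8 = (s + 1)*(s + 2)*(s + 4)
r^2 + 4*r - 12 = (r - 2)*(r + 6)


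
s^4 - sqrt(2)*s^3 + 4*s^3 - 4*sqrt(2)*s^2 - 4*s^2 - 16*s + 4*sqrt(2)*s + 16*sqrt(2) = (s - 2)*(s + 2)*(s + 4)*(s - sqrt(2))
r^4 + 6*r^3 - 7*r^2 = r^2*(r - 1)*(r + 7)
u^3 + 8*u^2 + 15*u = u*(u + 3)*(u + 5)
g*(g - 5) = g^2 - 5*g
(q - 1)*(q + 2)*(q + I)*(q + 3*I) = q^4 + q^3 + 4*I*q^3 - 5*q^2 + 4*I*q^2 - 3*q - 8*I*q + 6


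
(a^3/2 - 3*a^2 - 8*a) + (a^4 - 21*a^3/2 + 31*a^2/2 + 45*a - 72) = a^4 - 10*a^3 + 25*a^2/2 + 37*a - 72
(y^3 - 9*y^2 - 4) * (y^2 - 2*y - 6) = y^5 - 11*y^4 + 12*y^3 + 50*y^2 + 8*y + 24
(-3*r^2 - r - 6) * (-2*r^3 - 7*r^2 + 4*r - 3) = 6*r^5 + 23*r^4 + 7*r^3 + 47*r^2 - 21*r + 18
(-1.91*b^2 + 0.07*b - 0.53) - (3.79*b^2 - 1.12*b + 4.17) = -5.7*b^2 + 1.19*b - 4.7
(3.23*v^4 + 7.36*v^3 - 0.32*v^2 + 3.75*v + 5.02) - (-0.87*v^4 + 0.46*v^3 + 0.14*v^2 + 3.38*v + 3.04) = 4.1*v^4 + 6.9*v^3 - 0.46*v^2 + 0.37*v + 1.98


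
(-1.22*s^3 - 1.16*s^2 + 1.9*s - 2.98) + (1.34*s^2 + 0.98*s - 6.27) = -1.22*s^3 + 0.18*s^2 + 2.88*s - 9.25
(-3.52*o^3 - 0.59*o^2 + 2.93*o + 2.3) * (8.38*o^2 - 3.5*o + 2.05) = -29.4976*o^5 + 7.3758*o^4 + 19.4024*o^3 + 7.8095*o^2 - 2.0435*o + 4.715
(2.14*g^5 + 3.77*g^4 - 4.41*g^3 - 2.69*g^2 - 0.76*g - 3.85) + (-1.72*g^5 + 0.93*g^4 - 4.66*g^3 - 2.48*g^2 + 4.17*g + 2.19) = 0.42*g^5 + 4.7*g^4 - 9.07*g^3 - 5.17*g^2 + 3.41*g - 1.66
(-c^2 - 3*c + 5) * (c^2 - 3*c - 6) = -c^4 + 20*c^2 + 3*c - 30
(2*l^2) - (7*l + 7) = 2*l^2 - 7*l - 7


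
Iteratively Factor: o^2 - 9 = (o + 3)*(o - 3)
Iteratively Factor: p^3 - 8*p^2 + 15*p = (p - 5)*(p^2 - 3*p) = (p - 5)*(p - 3)*(p)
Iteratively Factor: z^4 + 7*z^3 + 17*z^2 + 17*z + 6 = (z + 1)*(z^3 + 6*z^2 + 11*z + 6) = (z + 1)*(z + 3)*(z^2 + 3*z + 2) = (z + 1)^2*(z + 3)*(z + 2)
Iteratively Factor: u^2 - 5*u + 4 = (u - 1)*(u - 4)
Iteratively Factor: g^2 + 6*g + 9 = (g + 3)*(g + 3)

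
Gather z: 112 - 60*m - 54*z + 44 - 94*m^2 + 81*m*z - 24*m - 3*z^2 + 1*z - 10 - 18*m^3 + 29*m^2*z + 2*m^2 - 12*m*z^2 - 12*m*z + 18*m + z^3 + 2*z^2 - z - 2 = -18*m^3 - 92*m^2 - 66*m + z^3 + z^2*(-12*m - 1) + z*(29*m^2 + 69*m - 54) + 144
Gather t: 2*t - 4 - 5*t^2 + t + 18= -5*t^2 + 3*t + 14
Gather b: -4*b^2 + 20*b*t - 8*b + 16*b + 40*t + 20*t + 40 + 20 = -4*b^2 + b*(20*t + 8) + 60*t + 60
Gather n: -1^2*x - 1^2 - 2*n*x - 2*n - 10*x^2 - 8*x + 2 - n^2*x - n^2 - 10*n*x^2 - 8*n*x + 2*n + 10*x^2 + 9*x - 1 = n^2*(-x - 1) + n*(-10*x^2 - 10*x)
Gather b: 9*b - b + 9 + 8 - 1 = 8*b + 16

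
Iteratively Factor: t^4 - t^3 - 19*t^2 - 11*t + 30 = (t + 2)*(t^3 - 3*t^2 - 13*t + 15) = (t - 1)*(t + 2)*(t^2 - 2*t - 15) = (t - 1)*(t + 2)*(t + 3)*(t - 5)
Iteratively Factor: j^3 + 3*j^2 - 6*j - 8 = (j + 4)*(j^2 - j - 2) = (j - 2)*(j + 4)*(j + 1)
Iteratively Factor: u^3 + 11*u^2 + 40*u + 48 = (u + 4)*(u^2 + 7*u + 12) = (u + 3)*(u + 4)*(u + 4)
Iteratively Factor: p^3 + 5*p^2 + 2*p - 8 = (p + 2)*(p^2 + 3*p - 4) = (p - 1)*(p + 2)*(p + 4)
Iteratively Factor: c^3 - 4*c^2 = (c - 4)*(c^2) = c*(c - 4)*(c)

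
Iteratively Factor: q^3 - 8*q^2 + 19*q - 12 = (q - 4)*(q^2 - 4*q + 3) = (q - 4)*(q - 3)*(q - 1)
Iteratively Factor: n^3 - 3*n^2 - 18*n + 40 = (n - 2)*(n^2 - n - 20) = (n - 5)*(n - 2)*(n + 4)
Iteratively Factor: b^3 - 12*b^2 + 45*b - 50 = (b - 5)*(b^2 - 7*b + 10) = (b - 5)^2*(b - 2)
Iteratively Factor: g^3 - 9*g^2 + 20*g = (g - 5)*(g^2 - 4*g) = g*(g - 5)*(g - 4)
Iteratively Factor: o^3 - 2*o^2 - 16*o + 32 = (o - 4)*(o^2 + 2*o - 8) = (o - 4)*(o - 2)*(o + 4)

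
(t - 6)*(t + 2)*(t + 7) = t^3 + 3*t^2 - 40*t - 84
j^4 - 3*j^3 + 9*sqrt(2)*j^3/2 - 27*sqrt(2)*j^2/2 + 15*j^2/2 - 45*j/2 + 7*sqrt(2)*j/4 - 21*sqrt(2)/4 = (j - 3)*(j + sqrt(2)/2)^2*(j + 7*sqrt(2)/2)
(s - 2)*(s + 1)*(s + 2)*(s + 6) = s^4 + 7*s^3 + 2*s^2 - 28*s - 24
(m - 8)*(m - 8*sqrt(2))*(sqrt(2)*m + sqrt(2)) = sqrt(2)*m^3 - 16*m^2 - 7*sqrt(2)*m^2 - 8*sqrt(2)*m + 112*m + 128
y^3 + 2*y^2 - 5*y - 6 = (y - 2)*(y + 1)*(y + 3)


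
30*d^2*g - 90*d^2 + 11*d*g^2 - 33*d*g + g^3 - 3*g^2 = (5*d + g)*(6*d + g)*(g - 3)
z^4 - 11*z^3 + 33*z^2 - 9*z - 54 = (z - 6)*(z - 3)^2*(z + 1)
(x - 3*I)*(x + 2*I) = x^2 - I*x + 6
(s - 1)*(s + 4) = s^2 + 3*s - 4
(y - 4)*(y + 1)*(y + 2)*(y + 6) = y^4 + 5*y^3 - 16*y^2 - 68*y - 48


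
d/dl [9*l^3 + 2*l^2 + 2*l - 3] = 27*l^2 + 4*l + 2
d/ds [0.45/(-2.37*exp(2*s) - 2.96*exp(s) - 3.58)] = (2.133*exp(s) + 1.332)*exp(s)/(2.37*exp(2*s) + 2.96*exp(s) + 3.58)^2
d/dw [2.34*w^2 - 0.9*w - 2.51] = 4.68*w - 0.9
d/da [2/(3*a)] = -2/(3*a^2)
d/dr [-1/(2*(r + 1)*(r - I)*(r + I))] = ((r + 1)*(r - I) + (r + 1)*(r + I) + (r - I)*(r + I))/(2*(r + 1)^2*(r - I)^2*(r + I)^2)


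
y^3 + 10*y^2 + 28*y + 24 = (y + 2)^2*(y + 6)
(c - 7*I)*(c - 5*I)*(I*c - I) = I*c^3 + 12*c^2 - I*c^2 - 12*c - 35*I*c + 35*I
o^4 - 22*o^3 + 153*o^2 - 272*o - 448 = (o - 8)^2*(o - 7)*(o + 1)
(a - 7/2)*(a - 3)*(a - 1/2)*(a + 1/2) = a^4 - 13*a^3/2 + 41*a^2/4 + 13*a/8 - 21/8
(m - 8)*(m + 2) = m^2 - 6*m - 16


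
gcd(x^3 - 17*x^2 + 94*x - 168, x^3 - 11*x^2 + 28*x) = x^2 - 11*x + 28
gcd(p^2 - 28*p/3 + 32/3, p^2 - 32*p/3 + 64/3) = p - 8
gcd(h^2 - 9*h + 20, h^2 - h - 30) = 1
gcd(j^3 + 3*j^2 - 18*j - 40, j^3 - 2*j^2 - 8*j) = j^2 - 2*j - 8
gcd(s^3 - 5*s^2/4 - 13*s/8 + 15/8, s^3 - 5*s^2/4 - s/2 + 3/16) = s - 3/2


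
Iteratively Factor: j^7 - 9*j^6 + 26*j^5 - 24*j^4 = (j - 2)*(j^6 - 7*j^5 + 12*j^4) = j*(j - 2)*(j^5 - 7*j^4 + 12*j^3) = j^2*(j - 2)*(j^4 - 7*j^3 + 12*j^2) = j^3*(j - 2)*(j^3 - 7*j^2 + 12*j) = j^3*(j - 3)*(j - 2)*(j^2 - 4*j) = j^4*(j - 3)*(j - 2)*(j - 4)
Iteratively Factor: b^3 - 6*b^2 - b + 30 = (b + 2)*(b^2 - 8*b + 15) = (b - 3)*(b + 2)*(b - 5)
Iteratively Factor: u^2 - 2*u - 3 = (u + 1)*(u - 3)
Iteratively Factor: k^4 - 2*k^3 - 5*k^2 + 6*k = (k)*(k^3 - 2*k^2 - 5*k + 6) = k*(k - 1)*(k^2 - k - 6) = k*(k - 1)*(k + 2)*(k - 3)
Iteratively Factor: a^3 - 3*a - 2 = (a - 2)*(a^2 + 2*a + 1) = (a - 2)*(a + 1)*(a + 1)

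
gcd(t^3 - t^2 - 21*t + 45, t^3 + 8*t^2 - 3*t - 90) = t^2 + 2*t - 15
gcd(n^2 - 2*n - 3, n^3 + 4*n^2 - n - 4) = n + 1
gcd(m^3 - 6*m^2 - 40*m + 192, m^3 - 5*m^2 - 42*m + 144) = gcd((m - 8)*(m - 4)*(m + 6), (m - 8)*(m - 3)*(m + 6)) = m^2 - 2*m - 48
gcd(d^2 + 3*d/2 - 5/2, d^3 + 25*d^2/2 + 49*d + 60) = d + 5/2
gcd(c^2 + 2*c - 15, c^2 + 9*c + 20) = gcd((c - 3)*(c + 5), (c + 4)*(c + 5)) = c + 5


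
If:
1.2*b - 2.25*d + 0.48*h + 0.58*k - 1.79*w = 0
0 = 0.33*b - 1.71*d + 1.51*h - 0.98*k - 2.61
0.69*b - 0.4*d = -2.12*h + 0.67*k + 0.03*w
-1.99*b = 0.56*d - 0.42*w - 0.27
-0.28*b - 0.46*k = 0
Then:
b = 1.12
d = -1.68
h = -0.86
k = -0.68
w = 2.41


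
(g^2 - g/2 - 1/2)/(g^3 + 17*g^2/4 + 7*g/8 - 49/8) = 4*(2*g + 1)/(8*g^2 + 42*g + 49)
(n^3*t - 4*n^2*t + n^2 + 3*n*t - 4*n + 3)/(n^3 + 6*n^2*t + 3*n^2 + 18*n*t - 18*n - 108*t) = (n^2*t - n*t + n - 1)/(n^2 + 6*n*t + 6*n + 36*t)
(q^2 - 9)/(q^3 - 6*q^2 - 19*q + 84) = (q + 3)/(q^2 - 3*q - 28)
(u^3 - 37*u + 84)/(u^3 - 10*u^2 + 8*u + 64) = (u^2 + 4*u - 21)/(u^2 - 6*u - 16)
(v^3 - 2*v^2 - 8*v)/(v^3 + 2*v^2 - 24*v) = (v + 2)/(v + 6)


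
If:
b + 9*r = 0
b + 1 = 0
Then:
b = -1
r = 1/9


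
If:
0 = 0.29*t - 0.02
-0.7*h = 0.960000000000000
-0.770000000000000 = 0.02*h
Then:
No Solution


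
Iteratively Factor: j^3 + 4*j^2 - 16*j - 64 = (j + 4)*(j^2 - 16) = (j - 4)*(j + 4)*(j + 4)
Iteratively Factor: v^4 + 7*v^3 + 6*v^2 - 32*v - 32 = (v + 4)*(v^3 + 3*v^2 - 6*v - 8) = (v + 1)*(v + 4)*(v^2 + 2*v - 8) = (v - 2)*(v + 1)*(v + 4)*(v + 4)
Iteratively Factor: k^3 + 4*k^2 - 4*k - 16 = (k + 2)*(k^2 + 2*k - 8) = (k - 2)*(k + 2)*(k + 4)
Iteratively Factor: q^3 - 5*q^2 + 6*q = (q - 3)*(q^2 - 2*q) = q*(q - 3)*(q - 2)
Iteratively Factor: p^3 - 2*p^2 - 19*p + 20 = (p - 1)*(p^2 - p - 20) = (p - 1)*(p + 4)*(p - 5)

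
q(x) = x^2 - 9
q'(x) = 2*x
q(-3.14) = 0.86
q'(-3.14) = -6.28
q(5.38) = 19.94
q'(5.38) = 10.76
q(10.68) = 105.06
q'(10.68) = 21.36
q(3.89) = 6.13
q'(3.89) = 7.78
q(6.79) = 37.10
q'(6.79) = 13.58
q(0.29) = -8.92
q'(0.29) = 0.58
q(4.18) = 8.47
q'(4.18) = 8.36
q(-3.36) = 2.29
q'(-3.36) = -6.72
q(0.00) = -9.00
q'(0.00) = 0.00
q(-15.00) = 216.00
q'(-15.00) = -30.00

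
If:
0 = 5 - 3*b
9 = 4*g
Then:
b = 5/3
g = 9/4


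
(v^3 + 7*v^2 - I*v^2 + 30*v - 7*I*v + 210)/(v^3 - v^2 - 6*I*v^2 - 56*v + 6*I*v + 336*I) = (v + 5*I)/(v - 8)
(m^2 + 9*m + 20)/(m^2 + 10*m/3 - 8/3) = 3*(m + 5)/(3*m - 2)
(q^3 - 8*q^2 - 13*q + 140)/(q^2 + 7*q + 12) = (q^2 - 12*q + 35)/(q + 3)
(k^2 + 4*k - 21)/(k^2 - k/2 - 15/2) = 2*(k + 7)/(2*k + 5)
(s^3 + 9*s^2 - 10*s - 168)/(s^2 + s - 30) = (s^2 + 3*s - 28)/(s - 5)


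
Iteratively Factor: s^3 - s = (s)*(s^2 - 1) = s*(s + 1)*(s - 1)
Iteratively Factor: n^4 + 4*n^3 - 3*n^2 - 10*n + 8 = (n + 2)*(n^3 + 2*n^2 - 7*n + 4) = (n + 2)*(n + 4)*(n^2 - 2*n + 1) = (n - 1)*(n + 2)*(n + 4)*(n - 1)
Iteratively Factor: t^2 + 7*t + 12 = (t + 4)*(t + 3)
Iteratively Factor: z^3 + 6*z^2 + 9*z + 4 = (z + 4)*(z^2 + 2*z + 1) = (z + 1)*(z + 4)*(z + 1)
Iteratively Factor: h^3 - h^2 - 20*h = (h + 4)*(h^2 - 5*h) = (h - 5)*(h + 4)*(h)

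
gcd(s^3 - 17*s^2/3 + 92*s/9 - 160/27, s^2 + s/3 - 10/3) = s - 5/3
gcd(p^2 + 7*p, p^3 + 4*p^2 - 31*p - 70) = p + 7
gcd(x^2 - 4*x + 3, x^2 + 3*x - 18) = x - 3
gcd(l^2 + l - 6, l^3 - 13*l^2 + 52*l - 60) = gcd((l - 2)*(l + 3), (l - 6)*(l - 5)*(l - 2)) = l - 2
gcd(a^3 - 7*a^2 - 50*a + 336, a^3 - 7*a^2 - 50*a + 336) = a^3 - 7*a^2 - 50*a + 336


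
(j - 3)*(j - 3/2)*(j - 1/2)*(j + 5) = j^4 - 73*j^2/4 + 63*j/2 - 45/4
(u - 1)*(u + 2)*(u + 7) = u^3 + 8*u^2 + 5*u - 14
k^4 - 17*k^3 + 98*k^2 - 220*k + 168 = (k - 7)*(k - 6)*(k - 2)^2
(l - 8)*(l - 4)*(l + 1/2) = l^3 - 23*l^2/2 + 26*l + 16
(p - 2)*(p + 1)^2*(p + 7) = p^4 + 7*p^3 - 3*p^2 - 23*p - 14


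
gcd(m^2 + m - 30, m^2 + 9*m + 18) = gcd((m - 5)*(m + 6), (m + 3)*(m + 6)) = m + 6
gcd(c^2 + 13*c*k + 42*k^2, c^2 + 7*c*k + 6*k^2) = c + 6*k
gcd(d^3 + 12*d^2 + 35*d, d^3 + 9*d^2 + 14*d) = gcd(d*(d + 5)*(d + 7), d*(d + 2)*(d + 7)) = d^2 + 7*d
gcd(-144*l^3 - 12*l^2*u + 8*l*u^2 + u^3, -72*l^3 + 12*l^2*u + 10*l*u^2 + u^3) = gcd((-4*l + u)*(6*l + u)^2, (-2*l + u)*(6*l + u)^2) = 36*l^2 + 12*l*u + u^2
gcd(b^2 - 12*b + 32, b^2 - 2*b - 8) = b - 4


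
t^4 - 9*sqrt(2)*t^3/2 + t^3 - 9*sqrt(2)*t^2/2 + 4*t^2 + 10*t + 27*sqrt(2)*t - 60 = (t - 2)*(t + 3)*(t - 5*sqrt(2)/2)*(t - 2*sqrt(2))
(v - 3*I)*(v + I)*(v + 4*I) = v^3 + 2*I*v^2 + 11*v + 12*I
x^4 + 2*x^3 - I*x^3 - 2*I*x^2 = x^2*(x + 2)*(x - I)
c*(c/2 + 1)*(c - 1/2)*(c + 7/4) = c^4/2 + 13*c^3/8 + 13*c^2/16 - 7*c/8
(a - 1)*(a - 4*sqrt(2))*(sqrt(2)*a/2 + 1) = sqrt(2)*a^3/2 - 3*a^2 - sqrt(2)*a^2/2 - 4*sqrt(2)*a + 3*a + 4*sqrt(2)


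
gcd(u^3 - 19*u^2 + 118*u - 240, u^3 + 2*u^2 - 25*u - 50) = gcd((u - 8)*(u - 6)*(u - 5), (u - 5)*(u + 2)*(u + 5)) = u - 5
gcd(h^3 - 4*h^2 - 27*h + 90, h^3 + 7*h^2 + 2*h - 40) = h + 5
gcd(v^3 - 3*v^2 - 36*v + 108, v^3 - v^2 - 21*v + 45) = v - 3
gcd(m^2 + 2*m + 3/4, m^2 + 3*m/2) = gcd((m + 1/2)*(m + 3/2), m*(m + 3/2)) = m + 3/2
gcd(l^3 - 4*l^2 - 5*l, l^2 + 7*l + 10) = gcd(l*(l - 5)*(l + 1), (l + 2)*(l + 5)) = 1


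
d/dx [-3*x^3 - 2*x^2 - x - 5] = -9*x^2 - 4*x - 1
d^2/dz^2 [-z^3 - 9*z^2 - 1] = -6*z - 18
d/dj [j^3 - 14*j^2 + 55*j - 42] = 3*j^2 - 28*j + 55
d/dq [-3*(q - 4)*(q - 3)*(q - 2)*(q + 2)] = -12*q^3 + 63*q^2 - 48*q - 84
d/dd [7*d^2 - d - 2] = 14*d - 1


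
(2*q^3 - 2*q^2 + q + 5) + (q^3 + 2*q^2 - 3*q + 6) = 3*q^3 - 2*q + 11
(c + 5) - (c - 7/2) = 17/2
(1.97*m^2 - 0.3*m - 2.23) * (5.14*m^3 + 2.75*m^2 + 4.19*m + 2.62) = 10.1258*m^5 + 3.8755*m^4 - 4.0329*m^3 - 2.2281*m^2 - 10.1297*m - 5.8426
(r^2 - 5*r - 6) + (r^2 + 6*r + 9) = 2*r^2 + r + 3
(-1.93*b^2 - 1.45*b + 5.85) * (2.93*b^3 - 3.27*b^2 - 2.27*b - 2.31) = -5.6549*b^5 + 2.0626*b^4 + 26.2631*b^3 - 11.3797*b^2 - 9.93*b - 13.5135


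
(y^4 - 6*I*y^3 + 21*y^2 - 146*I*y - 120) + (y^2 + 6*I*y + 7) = y^4 - 6*I*y^3 + 22*y^2 - 140*I*y - 113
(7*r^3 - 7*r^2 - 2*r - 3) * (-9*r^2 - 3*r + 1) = -63*r^5 + 42*r^4 + 46*r^3 + 26*r^2 + 7*r - 3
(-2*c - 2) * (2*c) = -4*c^2 - 4*c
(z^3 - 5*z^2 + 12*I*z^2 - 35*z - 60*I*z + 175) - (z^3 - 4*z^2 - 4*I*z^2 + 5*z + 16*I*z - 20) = -z^2 + 16*I*z^2 - 40*z - 76*I*z + 195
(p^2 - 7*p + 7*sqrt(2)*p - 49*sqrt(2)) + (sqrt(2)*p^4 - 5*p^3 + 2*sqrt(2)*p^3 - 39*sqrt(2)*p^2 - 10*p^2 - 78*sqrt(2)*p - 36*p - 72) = sqrt(2)*p^4 - 5*p^3 + 2*sqrt(2)*p^3 - 39*sqrt(2)*p^2 - 9*p^2 - 71*sqrt(2)*p - 43*p - 72 - 49*sqrt(2)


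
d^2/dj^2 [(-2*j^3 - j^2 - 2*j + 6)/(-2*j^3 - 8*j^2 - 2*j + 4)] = (-7*j^6 + 9*j^4 - 134*j^3 - 270*j^2 - 36*j - 46)/(j^9 + 12*j^8 + 51*j^7 + 82*j^6 + 3*j^5 - 96*j^4 - 35*j^3 + 42*j^2 + 12*j - 8)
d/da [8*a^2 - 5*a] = 16*a - 5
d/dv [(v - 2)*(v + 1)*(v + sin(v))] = (v - 2)*(v + 1)*(cos(v) + 1) + (v - 2)*(v + sin(v)) + (v + 1)*(v + sin(v))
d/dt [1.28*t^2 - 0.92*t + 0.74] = 2.56*t - 0.92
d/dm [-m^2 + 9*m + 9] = 9 - 2*m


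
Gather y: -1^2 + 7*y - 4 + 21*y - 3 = 28*y - 8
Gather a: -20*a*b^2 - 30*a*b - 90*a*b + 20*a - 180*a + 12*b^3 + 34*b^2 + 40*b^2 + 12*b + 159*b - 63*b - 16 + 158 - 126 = a*(-20*b^2 - 120*b - 160) + 12*b^3 + 74*b^2 + 108*b + 16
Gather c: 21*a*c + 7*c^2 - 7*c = 7*c^2 + c*(21*a - 7)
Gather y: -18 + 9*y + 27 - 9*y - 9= 0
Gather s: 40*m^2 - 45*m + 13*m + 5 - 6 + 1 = 40*m^2 - 32*m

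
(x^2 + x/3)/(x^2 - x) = (x + 1/3)/(x - 1)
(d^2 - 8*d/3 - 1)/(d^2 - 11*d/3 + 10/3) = (3*d^2 - 8*d - 3)/(3*d^2 - 11*d + 10)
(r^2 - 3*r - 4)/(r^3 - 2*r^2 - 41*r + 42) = (r^2 - 3*r - 4)/(r^3 - 2*r^2 - 41*r + 42)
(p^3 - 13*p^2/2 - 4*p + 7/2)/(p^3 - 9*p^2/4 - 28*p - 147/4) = 2*(2*p^2 + p - 1)/(4*p^2 + 19*p + 21)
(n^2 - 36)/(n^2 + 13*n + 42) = (n - 6)/(n + 7)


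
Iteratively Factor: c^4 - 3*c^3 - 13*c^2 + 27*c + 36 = (c - 4)*(c^3 + c^2 - 9*c - 9) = (c - 4)*(c + 3)*(c^2 - 2*c - 3) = (c - 4)*(c + 1)*(c + 3)*(c - 3)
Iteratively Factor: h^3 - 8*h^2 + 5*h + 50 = (h - 5)*(h^2 - 3*h - 10) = (h - 5)^2*(h + 2)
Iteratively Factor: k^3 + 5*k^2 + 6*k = (k + 2)*(k^2 + 3*k) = (k + 2)*(k + 3)*(k)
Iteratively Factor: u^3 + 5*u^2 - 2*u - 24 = (u - 2)*(u^2 + 7*u + 12) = (u - 2)*(u + 3)*(u + 4)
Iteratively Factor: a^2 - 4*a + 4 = (a - 2)*(a - 2)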